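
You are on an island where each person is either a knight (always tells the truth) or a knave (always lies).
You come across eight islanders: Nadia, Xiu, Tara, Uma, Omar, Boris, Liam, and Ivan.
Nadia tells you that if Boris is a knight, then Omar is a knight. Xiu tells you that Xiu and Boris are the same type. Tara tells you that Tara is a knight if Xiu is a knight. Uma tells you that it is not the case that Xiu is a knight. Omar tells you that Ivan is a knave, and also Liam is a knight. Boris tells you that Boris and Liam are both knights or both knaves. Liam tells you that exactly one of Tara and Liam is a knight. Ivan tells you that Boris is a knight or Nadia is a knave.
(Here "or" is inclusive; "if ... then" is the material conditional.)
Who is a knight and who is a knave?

Knights: Xiu, Boris, Liam, and Ivan. Knaves: Nadia, Tara, Uma, and Omar.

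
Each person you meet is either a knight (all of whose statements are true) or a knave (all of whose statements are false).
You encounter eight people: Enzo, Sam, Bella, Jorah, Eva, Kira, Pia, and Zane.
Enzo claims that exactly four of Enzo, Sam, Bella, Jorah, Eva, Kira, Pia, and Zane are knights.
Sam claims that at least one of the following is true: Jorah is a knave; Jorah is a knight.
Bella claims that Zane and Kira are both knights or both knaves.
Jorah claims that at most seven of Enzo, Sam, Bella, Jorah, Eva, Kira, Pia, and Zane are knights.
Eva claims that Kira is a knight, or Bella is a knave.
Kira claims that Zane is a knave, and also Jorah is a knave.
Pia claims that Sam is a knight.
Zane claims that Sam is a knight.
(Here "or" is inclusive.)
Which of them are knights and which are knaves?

Knights: Sam, Jorah, Eva, Pia, and Zane. Knaves: Enzo, Bella, and Kira.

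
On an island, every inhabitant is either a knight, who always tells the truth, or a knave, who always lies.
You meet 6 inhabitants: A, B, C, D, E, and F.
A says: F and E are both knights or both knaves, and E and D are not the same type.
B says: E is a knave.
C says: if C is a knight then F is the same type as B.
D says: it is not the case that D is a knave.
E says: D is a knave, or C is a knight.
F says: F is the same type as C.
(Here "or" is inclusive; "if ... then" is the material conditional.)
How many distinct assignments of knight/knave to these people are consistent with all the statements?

2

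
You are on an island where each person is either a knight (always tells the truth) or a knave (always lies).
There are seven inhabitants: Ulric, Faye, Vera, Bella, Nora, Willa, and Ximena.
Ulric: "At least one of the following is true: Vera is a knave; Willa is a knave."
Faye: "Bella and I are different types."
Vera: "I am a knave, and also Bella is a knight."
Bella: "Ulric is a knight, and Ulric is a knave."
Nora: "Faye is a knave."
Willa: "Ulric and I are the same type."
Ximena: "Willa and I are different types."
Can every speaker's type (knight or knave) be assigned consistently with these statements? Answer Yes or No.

Yes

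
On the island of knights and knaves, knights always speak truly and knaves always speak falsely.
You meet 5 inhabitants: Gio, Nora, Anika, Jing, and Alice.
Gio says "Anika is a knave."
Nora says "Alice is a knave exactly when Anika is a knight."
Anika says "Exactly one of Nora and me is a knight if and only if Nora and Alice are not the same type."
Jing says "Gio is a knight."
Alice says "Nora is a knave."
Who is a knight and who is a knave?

Gio (knave): "Anika is a knave" — false. ✓
Nora is a knave, so "Alice is a knave exactly when Anika is a knight" must be false — and it is.
Anika is a knight, so "exactly one of Nora and me is a knight if and only if Nora and Alice are not the same type" must be True — and it is.
Jing is a knave, so "Gio is a knight" must be false — and it is.
Alice is a knight, so "Nora is a knave" must be True — and it is.

Gio is a knave, Nora is a knave, Anika is a knight, Jing is a knave, and Alice is a knight.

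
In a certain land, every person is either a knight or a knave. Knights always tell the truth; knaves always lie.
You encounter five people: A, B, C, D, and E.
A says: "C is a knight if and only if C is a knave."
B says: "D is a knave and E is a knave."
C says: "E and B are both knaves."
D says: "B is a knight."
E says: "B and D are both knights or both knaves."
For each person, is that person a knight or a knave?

A (knave): "C is a knight if and only if C is a knave" — false. ✓
Since B is a knave, "D is a knave and E is a knave" needs to be false, which holds.
C (knave): "E and B are both knaves" — false. ✓
Since D is a knave, "B is a knight" needs to be false, which holds.
As a knight, E's statement "B and D are both knights or both knaves" should be true; it is.

A is a knave, B is a knave, C is a knave, D is a knave, and E is a knight.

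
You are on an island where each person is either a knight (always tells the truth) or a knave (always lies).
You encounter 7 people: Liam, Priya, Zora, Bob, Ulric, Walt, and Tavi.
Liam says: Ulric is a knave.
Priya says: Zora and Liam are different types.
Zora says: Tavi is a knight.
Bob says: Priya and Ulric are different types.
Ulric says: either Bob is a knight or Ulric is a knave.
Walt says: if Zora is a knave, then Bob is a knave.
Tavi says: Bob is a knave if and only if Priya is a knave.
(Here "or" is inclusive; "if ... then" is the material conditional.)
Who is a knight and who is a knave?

Liam is a knave, and the claim "Ulric is a knave" is indeed False.
Since Priya is a knave, "Zora and Liam are different types" needs to be False, which holds.
Zora is a knave; "Tavi is a knight" is False, as required.
Bob (knight): "Priya and Ulric are different types" — True. ✓
As a knight, Ulric's statement "either Bob is a knight or Ulric is a knave" should be True; it is.
As a knave, Walt's statement "if Zora is a knave, then Bob is a knave" should be False; it is.
Tavi (knave): "Bob is a knave if and only if Priya is a knave" — False. ✓

Liam is a knave, Priya is a knave, Zora is a knave, Bob is a knight, Ulric is a knight, Walt is a knave, and Tavi is a knave.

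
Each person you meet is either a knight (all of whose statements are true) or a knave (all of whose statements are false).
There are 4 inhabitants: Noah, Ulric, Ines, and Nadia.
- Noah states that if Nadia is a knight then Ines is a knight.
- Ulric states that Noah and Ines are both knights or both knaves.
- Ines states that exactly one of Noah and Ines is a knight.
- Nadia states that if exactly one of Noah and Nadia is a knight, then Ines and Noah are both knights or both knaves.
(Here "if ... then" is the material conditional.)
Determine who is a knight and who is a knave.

Noah is a knave, Ulric is a knight, Ines is a knave, and Nadia is a knight.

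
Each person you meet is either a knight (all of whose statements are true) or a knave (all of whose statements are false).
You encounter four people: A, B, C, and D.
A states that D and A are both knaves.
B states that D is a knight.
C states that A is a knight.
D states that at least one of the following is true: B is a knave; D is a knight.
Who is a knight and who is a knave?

A is a knave, B is a knight, C is a knave, and D is a knight.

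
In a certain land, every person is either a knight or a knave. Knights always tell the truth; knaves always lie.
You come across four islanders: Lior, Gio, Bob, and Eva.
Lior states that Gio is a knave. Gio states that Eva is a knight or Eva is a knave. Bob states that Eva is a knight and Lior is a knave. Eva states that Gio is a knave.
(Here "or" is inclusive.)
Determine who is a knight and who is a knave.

Lior is a knave, Gio is a knight, Bob is a knave, and Eva is a knave.

As a knave, Lior's statement "Gio is a knave" should be false; it is.
As a knight, Gio's statement "Eva is a knight or Eva is a knave" should be true; it is.
Bob (knave): "Eva is a knight and Lior is a knave" — false. ✓
Since Eva is a knave, "Gio is a knave" needs to be false, which holds.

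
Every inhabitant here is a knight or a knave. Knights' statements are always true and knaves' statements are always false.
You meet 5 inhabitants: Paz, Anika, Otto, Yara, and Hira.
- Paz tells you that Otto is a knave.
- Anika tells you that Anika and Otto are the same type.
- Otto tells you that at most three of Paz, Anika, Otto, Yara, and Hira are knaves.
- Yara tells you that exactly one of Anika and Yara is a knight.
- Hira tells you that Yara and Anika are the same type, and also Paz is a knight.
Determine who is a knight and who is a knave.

Knights: Otto and Yara. Knaves: Paz, Anika, and Hira.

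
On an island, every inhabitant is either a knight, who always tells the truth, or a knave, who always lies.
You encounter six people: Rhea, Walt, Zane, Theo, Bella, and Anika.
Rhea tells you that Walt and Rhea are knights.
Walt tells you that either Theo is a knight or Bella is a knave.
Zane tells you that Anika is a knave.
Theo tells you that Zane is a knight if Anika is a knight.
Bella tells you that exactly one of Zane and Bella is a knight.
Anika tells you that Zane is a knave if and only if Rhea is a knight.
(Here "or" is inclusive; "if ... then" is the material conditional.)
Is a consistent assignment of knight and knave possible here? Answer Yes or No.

Yes

One consistent assignment: Rhea=knight, Walt=knight, Zane=knave, Theo=knave, Bella=knave, Anika=knight.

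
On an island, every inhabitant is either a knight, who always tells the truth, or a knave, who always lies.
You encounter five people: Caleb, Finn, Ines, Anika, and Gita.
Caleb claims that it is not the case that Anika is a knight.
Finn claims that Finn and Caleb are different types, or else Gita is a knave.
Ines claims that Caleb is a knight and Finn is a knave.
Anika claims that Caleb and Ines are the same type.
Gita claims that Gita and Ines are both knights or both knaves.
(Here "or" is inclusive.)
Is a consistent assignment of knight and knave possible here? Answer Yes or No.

No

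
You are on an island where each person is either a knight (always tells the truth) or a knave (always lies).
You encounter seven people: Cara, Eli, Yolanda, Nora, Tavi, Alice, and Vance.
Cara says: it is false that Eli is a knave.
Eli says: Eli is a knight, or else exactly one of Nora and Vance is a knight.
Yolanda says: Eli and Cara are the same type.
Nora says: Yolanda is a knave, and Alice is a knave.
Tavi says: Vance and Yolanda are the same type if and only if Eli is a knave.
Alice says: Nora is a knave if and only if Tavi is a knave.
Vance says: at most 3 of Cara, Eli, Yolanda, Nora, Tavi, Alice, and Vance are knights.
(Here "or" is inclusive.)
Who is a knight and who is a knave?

Cara is a knight, Eli is a knight, Yolanda is a knight, Nora is a knave, Tavi is a knight, Alice is a knave, and Vance is a knave.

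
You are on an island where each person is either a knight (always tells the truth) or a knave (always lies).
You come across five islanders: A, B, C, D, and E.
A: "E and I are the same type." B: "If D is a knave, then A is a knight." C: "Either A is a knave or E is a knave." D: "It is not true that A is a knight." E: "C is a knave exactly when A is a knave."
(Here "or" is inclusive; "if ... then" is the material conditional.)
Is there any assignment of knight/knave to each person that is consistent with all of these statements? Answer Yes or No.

No

Checking all 32 assignments, each has at least one speaker whose statement's truth value contradicts their type.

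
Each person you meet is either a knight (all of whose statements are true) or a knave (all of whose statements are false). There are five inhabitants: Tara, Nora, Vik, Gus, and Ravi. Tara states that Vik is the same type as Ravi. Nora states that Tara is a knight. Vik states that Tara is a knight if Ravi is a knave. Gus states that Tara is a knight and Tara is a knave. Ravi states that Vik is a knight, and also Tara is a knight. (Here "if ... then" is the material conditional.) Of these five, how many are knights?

The unique consistent assignment is Tara=knight, Nora=knight, Vik=knight, Gus=knave, Ravi=knight.
That has 4 knights.

4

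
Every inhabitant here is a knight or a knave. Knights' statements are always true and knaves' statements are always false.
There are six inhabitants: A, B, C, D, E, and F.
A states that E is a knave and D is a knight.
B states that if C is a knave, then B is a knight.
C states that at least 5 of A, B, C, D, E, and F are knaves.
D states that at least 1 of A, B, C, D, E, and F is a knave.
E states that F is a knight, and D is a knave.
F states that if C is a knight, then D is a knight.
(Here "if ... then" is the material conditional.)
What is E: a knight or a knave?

E is a knave.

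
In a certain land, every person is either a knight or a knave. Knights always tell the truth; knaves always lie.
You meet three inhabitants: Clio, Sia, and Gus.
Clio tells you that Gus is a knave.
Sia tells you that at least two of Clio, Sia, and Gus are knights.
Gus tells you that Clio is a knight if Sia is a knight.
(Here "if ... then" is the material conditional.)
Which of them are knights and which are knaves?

Suppose Clio is a knight. Then Clio's statement "Gus is a knave" would have to be true. Checking the 4 ways to assign the others, none is consistent with every speaker.
(For instance, with Sia=knave, Gus=knight, Clio's claim "Gus is a knave" comes out false where it would need to be true.)
So Clio must be a knave, making "Gus is a knave" false. Taking Clio=knave, Sia=knave, Gus=knight, each remaining statement checks out:
  Sia (knave): "at least two of Clio, Sia, and Gus are knights" — false. ✓
  Gus (knight): "Clio is a knight if Sia is a knight" — true. ✓
This is the unique consistent assignment.

Clio is a knave, Sia is a knave, and Gus is a knight.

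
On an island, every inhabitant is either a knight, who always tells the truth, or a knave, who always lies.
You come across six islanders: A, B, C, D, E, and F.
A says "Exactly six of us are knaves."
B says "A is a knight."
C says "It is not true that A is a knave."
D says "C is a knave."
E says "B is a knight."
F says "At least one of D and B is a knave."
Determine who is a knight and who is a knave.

Knights: D and F. Knaves: A, B, C, and E.

A is a knave; "exactly six of us are knaves" is False, as required.
Since B is a knave, "A is a knight" needs to be False, which holds.
As a knave, C's statement "it is not true that A is a knave" should be False; it is.
D is a knight, so "C is a knave" must be true — and it is.
Since E is a knave, "B is a knight" needs to be False, which holds.
F is a knight, so "at least one of D and B is a knave" must be true — and it is.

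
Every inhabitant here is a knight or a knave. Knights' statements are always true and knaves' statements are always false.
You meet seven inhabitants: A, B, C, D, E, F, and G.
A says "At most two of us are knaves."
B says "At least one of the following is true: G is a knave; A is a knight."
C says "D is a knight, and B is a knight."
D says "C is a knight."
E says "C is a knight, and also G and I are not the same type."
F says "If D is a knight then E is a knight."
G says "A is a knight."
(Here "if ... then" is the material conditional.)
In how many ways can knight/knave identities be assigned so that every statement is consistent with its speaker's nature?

Consistent assignments:
  A=knave, B=knight, C=knight, D=knight, E=knave, F=knave, G=knave
  A=knave, B=knight, C=knave, D=knave, E=knave, F=knight, G=knave

2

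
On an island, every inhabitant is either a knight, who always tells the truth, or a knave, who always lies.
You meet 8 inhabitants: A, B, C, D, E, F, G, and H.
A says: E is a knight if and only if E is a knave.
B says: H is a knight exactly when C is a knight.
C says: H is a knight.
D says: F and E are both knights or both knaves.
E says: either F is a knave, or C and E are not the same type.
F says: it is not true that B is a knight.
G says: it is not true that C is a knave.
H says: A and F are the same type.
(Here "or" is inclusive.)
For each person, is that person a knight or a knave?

Since A is a knave, "E is a knight if and only if E is a knave" needs to be false, which holds.
B is a knight, so "H is a knight exactly when C is a knight" must be True — and it is.
C is a knight; "H is a knight" is True, as required.
Since D is a knave, "F and E are both knights or both knaves" needs to be false, which holds.
E is a knight, and the claim "either F is a knave, or C and E are not the same type" is indeed True.
F is a knave, so "it is not true that B is a knight" must be false — and it is.
As a knight, G's statement "it is not true that C is a knave" should be True; it is.
H (knight): "A and F are the same type" — True. ✓

A is a knave, B is a knight, C is a knight, D is a knave, E is a knight, F is a knave, G is a knight, and H is a knight.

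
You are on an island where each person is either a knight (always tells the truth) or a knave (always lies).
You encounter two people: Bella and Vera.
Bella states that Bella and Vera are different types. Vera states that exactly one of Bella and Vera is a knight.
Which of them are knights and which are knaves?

Since Bella is a knave, "Bella and Vera are different types" needs to be False, which holds.
As a knave, Vera's statement "exactly one of Bella and Vera is a knight" should be False; it is.

Knights: none. Knaves: Bella and Vera.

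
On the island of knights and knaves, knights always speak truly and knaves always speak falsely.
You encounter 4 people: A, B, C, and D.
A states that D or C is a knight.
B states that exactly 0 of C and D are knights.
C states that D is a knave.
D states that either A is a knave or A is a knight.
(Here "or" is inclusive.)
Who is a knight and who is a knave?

A is a knight, B is a knave, C is a knave, and D is a knight.

Suppose A is a knave. Then A's statement "D or C is a knight" would have to be false. Checking the 8 ways to assign the others, none is consistent with every speaker.
(For instance, with B=knave, C=knave, D=knight, A's claim "D or C is a knight" comes out true where it would need to be false.)
So A must be a knight, making "D or C is a knight" true. Taking A=knight, B=knave, C=knave, D=knight, each remaining statement checks out:
  B (knave): "exactly 0 of C and D are knights" — false. ✓
  C (knave): "D is a knave" — false. ✓
  D (knight): "either A is a knave or A is a knight" — true. ✓
This is the unique consistent assignment.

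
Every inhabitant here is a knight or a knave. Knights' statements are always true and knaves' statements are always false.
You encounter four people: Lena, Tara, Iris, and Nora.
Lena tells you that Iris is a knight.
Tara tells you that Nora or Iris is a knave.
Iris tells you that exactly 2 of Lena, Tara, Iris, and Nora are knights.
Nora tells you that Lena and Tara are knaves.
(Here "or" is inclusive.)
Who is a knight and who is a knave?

Knights: Tara. Knaves: Lena, Iris, and Nora.

Suppose Lena is a knight. Then Lena's statement "Iris is a knight" would have to be true. Checking the 8 ways to assign the others, none is consistent with every speaker.
(For instance, with Tara=knight, Iris=knave, Nora=knave, Lena's claim "Iris is a knight" comes out false where it would need to be true.)
So Lena must be a knave, making "Iris is a knight" false. Taking Lena=knave, Tara=knight, Iris=knave, Nora=knave, each remaining statement checks out:
  Tara (knight): "Nora or Iris is a knave" — true. ✓
  Iris (knave): "exactly 2 of Lena, Tara, Iris, and Nora are knights" — false. ✓
  Nora (knave): "Lena and Tara are knaves" — false. ✓
This is the unique consistent assignment.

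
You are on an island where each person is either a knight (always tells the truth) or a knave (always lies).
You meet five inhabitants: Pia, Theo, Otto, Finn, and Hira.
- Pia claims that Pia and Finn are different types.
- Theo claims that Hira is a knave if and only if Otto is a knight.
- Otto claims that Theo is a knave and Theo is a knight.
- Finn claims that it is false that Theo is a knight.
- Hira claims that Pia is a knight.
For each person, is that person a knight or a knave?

Pia is a knight, Theo is a knight, Otto is a knave, Finn is a knave, and Hira is a knight.

Suppose Pia is a knave. Then Pia's statement "Pia and Finn are different types" would have to be false. Checking the 16 ways to assign the others, none is consistent with every speaker.
(For instance, with Theo=knight, Otto=knave, Finn=knave, Hira=knight, Hira's claim "Pia is a knight" comes out false where it would need to be true.)
So Pia must be a knight, making "Pia and Finn are different types" true. Taking Pia=knight, Theo=knight, Otto=knave, Finn=knave, Hira=knight, each remaining statement checks out:
  Theo (knight): "Hira is a knave if and only if Otto is a knight" — true. ✓
  Otto (knave): "Theo is a knave and Theo is a knight" — false. ✓
  Finn (knave): "it is false that Theo is a knight" — false. ✓
  Hira (knight): "Pia is a knight" — true. ✓
This is the unique consistent assignment.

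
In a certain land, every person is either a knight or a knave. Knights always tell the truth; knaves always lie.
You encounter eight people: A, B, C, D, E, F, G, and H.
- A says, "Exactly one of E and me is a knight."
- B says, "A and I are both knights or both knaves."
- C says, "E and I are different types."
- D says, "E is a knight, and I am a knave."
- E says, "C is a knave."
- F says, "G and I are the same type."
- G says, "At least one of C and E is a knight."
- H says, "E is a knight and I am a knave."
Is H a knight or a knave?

H is a knave.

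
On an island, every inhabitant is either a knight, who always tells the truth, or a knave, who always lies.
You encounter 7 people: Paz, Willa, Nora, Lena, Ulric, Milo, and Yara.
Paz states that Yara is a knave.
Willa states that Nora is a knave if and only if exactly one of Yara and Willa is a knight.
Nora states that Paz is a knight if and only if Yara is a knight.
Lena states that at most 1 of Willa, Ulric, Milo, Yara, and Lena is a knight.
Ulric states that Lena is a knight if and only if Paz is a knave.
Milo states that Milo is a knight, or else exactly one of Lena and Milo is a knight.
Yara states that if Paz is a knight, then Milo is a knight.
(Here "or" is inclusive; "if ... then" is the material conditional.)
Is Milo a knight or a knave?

Milo is a knave.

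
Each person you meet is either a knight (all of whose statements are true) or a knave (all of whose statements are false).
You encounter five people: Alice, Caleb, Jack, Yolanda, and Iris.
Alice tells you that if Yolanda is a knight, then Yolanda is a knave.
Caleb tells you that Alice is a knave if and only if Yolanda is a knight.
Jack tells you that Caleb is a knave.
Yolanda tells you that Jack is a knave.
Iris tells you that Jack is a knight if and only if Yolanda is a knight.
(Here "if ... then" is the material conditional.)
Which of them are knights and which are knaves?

As a knave, Alice's statement "if Yolanda is a knight, then Yolanda is a knave" should be False; it is.
As a knight, Caleb's statement "Alice is a knave if and only if Yolanda is a knight" should be True; it is.
Jack is a knave, and the claim "Caleb is a knave" is indeed False.
Yolanda is a knight, and the claim "Jack is a knave" is indeed True.
Iris is a knave, so "Jack is a knight if and only if Yolanda is a knight" must be False — and it is.

Knights: Caleb and Yolanda. Knaves: Alice, Jack, and Iris.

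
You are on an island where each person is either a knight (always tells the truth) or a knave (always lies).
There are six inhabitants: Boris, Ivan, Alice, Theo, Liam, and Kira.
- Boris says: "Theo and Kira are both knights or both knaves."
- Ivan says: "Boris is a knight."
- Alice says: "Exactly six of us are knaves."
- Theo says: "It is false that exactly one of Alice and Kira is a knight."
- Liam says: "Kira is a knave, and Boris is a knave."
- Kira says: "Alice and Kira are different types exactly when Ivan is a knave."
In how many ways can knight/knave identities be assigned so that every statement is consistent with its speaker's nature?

2

Consistent assignments:
  Boris=knave, Ivan=knave, Alice=knave, Theo=knight, Liam=knight, Kira=knave
  Boris=knave, Ivan=knave, Alice=knave, Theo=knave, Liam=knave, Kira=knight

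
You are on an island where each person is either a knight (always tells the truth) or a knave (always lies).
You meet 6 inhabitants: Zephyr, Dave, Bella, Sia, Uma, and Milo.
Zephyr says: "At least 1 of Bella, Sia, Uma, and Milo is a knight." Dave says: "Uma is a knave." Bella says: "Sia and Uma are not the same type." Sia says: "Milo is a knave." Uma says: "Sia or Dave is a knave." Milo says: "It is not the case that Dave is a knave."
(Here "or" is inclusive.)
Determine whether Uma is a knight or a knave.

Uma is a knight.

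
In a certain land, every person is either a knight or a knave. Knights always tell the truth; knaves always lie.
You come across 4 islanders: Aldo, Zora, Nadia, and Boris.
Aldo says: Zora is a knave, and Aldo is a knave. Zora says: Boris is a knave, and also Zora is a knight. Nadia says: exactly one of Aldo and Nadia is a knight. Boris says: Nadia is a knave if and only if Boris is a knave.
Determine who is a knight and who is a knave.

Knights: Zora and Nadia. Knaves: Aldo and Boris.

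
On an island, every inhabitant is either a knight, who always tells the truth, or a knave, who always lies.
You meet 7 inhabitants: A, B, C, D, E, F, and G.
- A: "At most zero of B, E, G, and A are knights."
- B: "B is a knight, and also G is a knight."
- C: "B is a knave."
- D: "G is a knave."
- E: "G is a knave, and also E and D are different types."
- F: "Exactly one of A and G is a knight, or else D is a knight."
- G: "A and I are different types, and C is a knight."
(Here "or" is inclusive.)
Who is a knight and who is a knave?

A is a knave, B is a knave, C is a knight, D is a knave, E is a knave, F is a knight, and G is a knight.

A is a knave; "at most zero of B, E, G, and A are knights" is false, as required.
B is a knave, and the claim "B is a knight, and also G is a knight" is indeed false.
C is a knight, and the claim "B is a knave" is indeed true.
D is a knave, and the claim "G is a knave" is indeed false.
E is a knave, so "G is a knave, and also E and D are different types" must be false — and it is.
F is a knight, so "exactly one of A and G is a knight, or else D is a knight" must be true — and it is.
As a knight, G's statement "A and I are different types, and C is a knight" should be true; it is.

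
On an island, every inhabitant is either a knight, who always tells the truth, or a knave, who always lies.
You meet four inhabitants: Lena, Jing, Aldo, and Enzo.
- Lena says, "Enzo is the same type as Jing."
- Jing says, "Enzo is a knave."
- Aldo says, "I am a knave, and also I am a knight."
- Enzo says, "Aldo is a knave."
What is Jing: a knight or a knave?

Consistent assignments: {Lena=knave, Jing=knave, Aldo=knave, Enzo=knight}
In every consistent assignment, Jing is a knave.

Jing is a knave.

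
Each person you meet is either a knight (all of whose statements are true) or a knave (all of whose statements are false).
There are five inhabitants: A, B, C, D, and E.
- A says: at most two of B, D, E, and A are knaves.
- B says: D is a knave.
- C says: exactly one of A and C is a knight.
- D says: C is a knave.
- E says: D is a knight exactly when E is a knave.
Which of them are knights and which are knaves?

A is a knave, B is a knight, C is a knight, D is a knave, and E is a knave.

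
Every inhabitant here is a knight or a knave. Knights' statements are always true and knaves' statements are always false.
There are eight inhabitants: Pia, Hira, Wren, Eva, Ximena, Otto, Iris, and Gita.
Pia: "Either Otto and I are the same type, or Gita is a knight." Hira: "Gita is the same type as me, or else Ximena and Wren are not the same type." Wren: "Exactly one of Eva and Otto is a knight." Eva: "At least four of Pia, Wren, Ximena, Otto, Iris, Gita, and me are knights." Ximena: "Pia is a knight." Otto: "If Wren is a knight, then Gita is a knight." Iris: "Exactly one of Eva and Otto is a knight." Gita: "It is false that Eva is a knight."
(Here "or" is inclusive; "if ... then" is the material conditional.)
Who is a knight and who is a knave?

Knights: Pia, Hira, Eva, Ximena, and Otto. Knaves: Wren, Iris, and Gita.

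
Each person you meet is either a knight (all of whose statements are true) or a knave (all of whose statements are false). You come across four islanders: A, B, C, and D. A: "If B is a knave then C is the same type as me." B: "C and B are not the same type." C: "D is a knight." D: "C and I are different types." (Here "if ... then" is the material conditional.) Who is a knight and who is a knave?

A (knight): "if B is a knave then C is the same type as me" — true. ✓
B is a knight, and the claim "C and B are not the same type" is indeed true.
C (knave): "D is a knight" — false. ✓
As a knave, D's statement "C and I are different types" should be false; it is.

Knights: A and B. Knaves: C and D.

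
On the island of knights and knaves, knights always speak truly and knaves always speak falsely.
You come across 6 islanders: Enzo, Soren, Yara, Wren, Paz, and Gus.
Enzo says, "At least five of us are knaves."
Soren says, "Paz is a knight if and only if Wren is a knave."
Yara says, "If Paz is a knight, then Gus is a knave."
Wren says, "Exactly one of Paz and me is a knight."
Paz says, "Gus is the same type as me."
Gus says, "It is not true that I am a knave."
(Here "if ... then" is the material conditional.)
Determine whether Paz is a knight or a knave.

Paz is a knave.

Consistent assignments: {Enzo=knave, Soren=knight, Yara=knight, Wren=knight, Paz=knave, Gus=knight}; {Enzo=knave, Soren=knave, Yara=knight, Wren=knave, Paz=knave, Gus=knight}
In every consistent assignment, Paz is a knave.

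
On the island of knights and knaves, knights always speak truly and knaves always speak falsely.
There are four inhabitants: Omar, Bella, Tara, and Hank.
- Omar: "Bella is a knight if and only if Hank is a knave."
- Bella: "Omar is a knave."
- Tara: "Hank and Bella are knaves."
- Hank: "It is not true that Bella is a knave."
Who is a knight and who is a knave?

Omar is a knave, Bella is a knight, Tara is a knave, and Hank is a knight.

Since Omar is a knave, "Bella is a knight if and only if Hank is a knave" needs to be False, which holds.
As a knight, Bella's statement "Omar is a knave" should be true; it is.
Tara (knave): "Hank and Bella are knaves" — False. ✓
As a knight, Hank's statement "it is not true that Bella is a knave" should be true; it is.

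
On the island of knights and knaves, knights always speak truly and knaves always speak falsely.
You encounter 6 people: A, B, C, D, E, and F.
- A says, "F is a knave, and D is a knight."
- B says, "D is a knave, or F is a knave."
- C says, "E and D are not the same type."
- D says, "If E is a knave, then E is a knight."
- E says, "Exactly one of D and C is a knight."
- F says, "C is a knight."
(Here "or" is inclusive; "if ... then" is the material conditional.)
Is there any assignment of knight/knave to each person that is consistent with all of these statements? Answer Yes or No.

Yes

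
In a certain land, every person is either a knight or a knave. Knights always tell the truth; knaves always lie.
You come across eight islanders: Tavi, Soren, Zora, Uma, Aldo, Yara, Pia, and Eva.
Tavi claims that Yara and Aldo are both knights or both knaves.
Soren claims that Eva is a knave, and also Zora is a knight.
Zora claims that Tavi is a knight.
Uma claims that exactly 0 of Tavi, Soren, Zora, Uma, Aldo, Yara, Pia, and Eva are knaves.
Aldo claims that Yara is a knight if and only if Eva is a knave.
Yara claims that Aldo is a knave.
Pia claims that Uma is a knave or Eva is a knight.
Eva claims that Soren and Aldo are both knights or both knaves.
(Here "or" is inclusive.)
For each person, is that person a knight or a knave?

Tavi is a knave, Soren is a knave, Zora is a knave, Uma is a knave, Aldo is a knave, Yara is a knight, Pia is a knight, and Eva is a knight.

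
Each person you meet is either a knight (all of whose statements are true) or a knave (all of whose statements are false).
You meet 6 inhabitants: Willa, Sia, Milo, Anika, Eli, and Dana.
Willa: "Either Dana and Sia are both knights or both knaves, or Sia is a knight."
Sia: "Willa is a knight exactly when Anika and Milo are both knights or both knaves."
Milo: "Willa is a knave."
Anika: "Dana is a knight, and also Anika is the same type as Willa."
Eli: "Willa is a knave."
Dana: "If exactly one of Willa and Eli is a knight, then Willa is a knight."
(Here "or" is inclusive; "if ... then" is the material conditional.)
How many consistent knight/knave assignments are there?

Consistent assignments:
  Willa=knight, Sia=knight, Milo=knave, Anika=knave, Eli=knave, Dana=knight

1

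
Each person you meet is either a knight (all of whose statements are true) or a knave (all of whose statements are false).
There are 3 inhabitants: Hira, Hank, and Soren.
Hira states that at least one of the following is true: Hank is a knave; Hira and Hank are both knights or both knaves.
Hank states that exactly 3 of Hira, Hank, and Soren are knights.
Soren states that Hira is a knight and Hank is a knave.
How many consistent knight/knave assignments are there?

Consistent assignments:
  Hira=knight, Hank=knave, Soren=knight

1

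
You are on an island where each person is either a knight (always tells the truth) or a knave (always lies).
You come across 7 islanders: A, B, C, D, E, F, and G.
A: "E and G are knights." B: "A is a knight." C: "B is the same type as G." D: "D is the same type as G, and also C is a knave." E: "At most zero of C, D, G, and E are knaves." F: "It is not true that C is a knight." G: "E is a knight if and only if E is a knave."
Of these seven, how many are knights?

The unique consistent assignment is A=knave, B=knave, C=knight, D=knave, E=knave, F=knave, G=knave.
That has 1 knight.

1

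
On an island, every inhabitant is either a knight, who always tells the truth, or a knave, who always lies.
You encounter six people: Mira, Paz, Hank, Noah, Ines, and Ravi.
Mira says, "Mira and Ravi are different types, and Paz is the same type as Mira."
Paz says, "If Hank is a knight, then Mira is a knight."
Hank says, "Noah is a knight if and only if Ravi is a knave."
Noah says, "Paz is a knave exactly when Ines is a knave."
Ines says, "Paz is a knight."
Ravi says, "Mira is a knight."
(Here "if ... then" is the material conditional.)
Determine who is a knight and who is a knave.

Mira is a knave, Paz is a knave, Hank is a knight, Noah is a knight, Ines is a knave, and Ravi is a knave.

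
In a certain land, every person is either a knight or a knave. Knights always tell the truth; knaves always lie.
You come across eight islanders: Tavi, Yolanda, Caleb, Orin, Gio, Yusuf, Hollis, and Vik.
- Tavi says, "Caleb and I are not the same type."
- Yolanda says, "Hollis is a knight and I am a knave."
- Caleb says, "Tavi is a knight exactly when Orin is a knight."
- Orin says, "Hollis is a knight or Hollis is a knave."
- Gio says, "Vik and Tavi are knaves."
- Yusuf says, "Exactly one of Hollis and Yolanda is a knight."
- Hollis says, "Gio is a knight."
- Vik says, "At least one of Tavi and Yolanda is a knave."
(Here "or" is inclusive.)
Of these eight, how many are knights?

2

The unique consistent assignment is Tavi=knave, Yolanda=knave, Caleb=knave, Orin=knight, Gio=knave, Yusuf=knave, Hollis=knave, Vik=knight.
That has 2 knights.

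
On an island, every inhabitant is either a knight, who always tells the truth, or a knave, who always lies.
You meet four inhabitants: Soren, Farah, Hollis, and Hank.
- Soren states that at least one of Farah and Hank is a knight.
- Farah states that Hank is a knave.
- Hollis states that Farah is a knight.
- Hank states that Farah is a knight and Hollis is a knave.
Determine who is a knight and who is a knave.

Suppose Soren is a knave. Then Soren's statement "at least one of Farah and Hank is a knight" would have to be false. Checking the 8 ways to assign the others, none is consistent with every speaker.
(For instance, with Farah=knight, Hollis=knight, Hank=knave, Soren's claim "at least one of Farah and Hank is a knight" comes out true where it would need to be false.)
So Soren must be a knight, making "at least one of Farah and Hank is a knight" true. Taking Soren=knight, Farah=knight, Hollis=knight, Hank=knave, each remaining statement checks out:
  Farah (knight): "Hank is a knave" — true. ✓
  Hollis (knight): "Farah is a knight" — true. ✓
  Hank (knave): "Farah is a knight and Hollis is a knave" — false. ✓
This is the unique consistent assignment.

Knights: Soren, Farah, and Hollis. Knaves: Hank.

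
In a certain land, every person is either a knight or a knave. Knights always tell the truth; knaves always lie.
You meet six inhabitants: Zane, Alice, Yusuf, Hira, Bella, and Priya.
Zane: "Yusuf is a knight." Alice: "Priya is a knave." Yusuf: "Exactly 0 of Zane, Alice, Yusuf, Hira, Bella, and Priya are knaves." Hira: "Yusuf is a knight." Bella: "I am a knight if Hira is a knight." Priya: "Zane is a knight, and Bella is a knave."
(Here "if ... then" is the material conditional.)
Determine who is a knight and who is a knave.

Zane is a knave; "Yusuf is a knight" is False, as required.
Alice is a knight; "Priya is a knave" is true, as required.
Yusuf is a knave; "exactly 0 of Zane, Alice, Yusuf, Hira, Bella, and Priya are knaves" is False, as required.
Since Hira is a knave, "Yusuf is a knight" needs to be False, which holds.
Since Bella is a knight, "I am a knight if Hira is a knight" needs to be true, which holds.
Since Priya is a knave, "Zane is a knight, and Bella is a knave" needs to be False, which holds.

Zane is a knave, Alice is a knight, Yusuf is a knave, Hira is a knave, Bella is a knight, and Priya is a knave.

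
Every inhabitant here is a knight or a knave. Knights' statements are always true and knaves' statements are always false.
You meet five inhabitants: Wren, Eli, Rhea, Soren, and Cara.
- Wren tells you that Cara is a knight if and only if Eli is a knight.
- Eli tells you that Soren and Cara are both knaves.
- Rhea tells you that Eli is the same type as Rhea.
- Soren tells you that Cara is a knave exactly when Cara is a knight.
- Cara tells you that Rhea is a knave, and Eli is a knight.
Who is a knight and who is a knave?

Wren (knave): "Cara is a knight if and only if Eli is a knight" — False. ✓
Eli is a knight, so "Soren and Cara are both knaves" must be True — and it is.
As a knight, Rhea's statement "Eli is the same type as Rhea" should be True; it is.
As a knave, Soren's statement "Cara is a knave exactly when Cara is a knight" should be False; it is.
Cara is a knave; "Rhea is a knave, and Eli is a knight" is False, as required.

Knights: Eli and Rhea. Knaves: Wren, Soren, and Cara.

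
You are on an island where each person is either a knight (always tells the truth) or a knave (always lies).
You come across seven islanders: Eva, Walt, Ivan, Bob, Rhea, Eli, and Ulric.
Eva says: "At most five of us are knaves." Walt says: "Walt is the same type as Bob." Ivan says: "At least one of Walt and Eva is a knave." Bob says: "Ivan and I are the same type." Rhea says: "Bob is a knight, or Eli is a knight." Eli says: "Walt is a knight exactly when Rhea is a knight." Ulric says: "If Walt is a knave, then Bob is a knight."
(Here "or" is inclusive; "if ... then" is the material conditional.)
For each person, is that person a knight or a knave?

Eva is a knight, Walt is a knave, Ivan is a knight, Bob is a knight, Rhea is a knight, Eli is a knave, and Ulric is a knight.

Eva is a knight; "at most five of us are knaves" is True, as required.
Walt is a knave, and the claim "Walt is the same type as Bob" is indeed False.
Ivan is a knight; "at least one of Walt and Eva is a knave" is True, as required.
Bob is a knight; "Ivan and I are the same type" is True, as required.
Since Rhea is a knight, "Bob is a knight, or Eli is a knight" needs to be True, which holds.
As a knave, Eli's statement "Walt is a knight exactly when Rhea is a knight" should be False; it is.
Since Ulric is a knight, "if Walt is a knave, then Bob is a knight" needs to be True, which holds.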